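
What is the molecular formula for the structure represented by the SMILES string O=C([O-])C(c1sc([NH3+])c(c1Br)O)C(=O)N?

Heavy atoms from the SMILES: 1 Br, 7 C, 2 N, 4 O, 1 S.
Implicit hydrogens by atom environment:
  4 × C (aromatic): no H
  2 × C: no H
  2 × O: no H
  1 × Br: no H
  1 × C: 1 H
  1 × N (charge +1): 3 H
  1 × N: 2 H
  1 × O: 1 H
  1 × O (charge -1): no H
  1 × S (aromatic): no H
  Total hydrogens = 7.
Molecular formula: C7H7BrN2O4S

C7H7BrN2O4S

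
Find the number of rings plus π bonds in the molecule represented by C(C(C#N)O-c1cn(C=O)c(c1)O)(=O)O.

7

Molecular formula from the SMILES: C8H6N2O5.
DoU = (2C + 2 + N − H − X)/2 = (2·8 + 2 + 2 − 6 − 0)/2 = 14/2 = 7.
(Structurally: 1 ring(s) + 6 π bond(s) = 7.)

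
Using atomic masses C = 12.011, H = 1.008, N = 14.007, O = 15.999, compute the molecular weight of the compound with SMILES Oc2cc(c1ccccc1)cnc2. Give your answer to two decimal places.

Molecular formula: C11H9NO.
M = 11×12.011 + 9×1.008 + 1×14.007 + 1×15.999 = 171.20 g/mol.

171.20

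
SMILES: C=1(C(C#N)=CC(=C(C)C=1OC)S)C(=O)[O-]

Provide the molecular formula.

Heavy atoms from the SMILES: 10 C, 1 N, 3 O, 1 S.
Implicit hydrogens by atom environment:
  5 × C (aromatic): no H
  2 × C: 3 H each → 6
  2 × C: no H
  2 × O: no H
  1 × C (aromatic): 1 H
  1 × N: no H
  1 × O (charge -1): no H
  1 × S: 1 H
  Total hydrogens = 8.
Net charge -1.
Molecular formula: C10H8NO3S-

C10H8NO3S-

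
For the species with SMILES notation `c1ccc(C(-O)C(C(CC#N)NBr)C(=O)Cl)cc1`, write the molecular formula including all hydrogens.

C12H12BrClN2O2

Heavy atoms from the SMILES: 1 Br, 12 C, 1 Cl, 2 N, 2 O.
Implicit hydrogens by atom environment:
  5 × C (aromatic): 1 H each → 5
  3 × C: 1 H each → 3
  2 × C: no H
  1 × Br: no H
  1 × C: 2 H
  1 × C (aromatic): no H
  1 × Cl: no H
  1 × N: 1 H
  1 × N: no H
  1 × O: 1 H
  1 × O: no H
  Total hydrogens = 12.
Molecular formula: C12H12BrClN2O2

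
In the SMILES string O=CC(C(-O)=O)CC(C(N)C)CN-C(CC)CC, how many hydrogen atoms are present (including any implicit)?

26

Hydrogens are implicit in SMILES; fill each atom to its normal valence:
  5 × C: 1 H each → 5
  4 × C: 2 H each → 8
  3 × C: 3 H each → 9
  2 × O: no H
  1 × C: no H
  1 × N: 2 H
  1 × N: 1 H
  1 × O: 1 H
  Total hydrogens = 26.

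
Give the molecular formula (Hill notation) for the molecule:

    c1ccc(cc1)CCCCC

Heavy atoms from the SMILES: 11 C.
Implicit hydrogens by atom environment:
  5 × C (aromatic): 1 H each → 5
  4 × C: 2 H each → 8
  1 × C: 3 H
  1 × C (aromatic): no H
  Total hydrogens = 16.
Molecular formula: C11H16

C11H16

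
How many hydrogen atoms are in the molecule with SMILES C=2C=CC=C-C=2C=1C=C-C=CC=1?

Hydrogens are implicit in SMILES; fill each atom to its normal valence:
  10 × C (aromatic): 1 H each → 10
  2 × C (aromatic): no H
  Total hydrogens = 10.

10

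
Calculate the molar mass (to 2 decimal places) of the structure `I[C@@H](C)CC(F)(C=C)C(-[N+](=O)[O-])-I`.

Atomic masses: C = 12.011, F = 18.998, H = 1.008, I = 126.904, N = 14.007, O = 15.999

412.97

Molecular formula: C7H10FI2NO2.
M = 7×12.011 + 1×18.998 + 10×1.008 + 2×126.904 + 1×14.007 + 2×15.999 = 412.97 g/mol.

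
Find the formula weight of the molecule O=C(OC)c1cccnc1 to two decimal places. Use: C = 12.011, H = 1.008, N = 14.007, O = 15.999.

137.14

Molecular formula: C7H7NO2.
M = 7×12.011 + 7×1.008 + 1×14.007 + 2×15.999 = 137.14 g/mol.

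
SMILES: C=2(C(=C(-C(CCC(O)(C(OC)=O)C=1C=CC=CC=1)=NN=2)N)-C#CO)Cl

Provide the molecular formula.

C17H16ClN3O4

Heavy atoms from the SMILES: 17 C, 1 Cl, 3 N, 4 O.
Implicit hydrogens by atom environment:
  5 × C (aromatic): 1 H each → 5
  5 × C (aromatic): no H
  4 × C: no H
  2 × C: 2 H each → 4
  2 × N (aromatic): no H
  2 × O: 1 H each → 2
  2 × O: no H
  1 × C: 3 H
  1 × Cl: no H
  1 × N: 2 H
  Total hydrogens = 16.
Molecular formula: C17H16ClN3O4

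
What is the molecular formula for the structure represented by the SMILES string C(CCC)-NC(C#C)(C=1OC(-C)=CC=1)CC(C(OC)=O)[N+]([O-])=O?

Heavy atoms from the SMILES: 16 C, 2 N, 5 O.
Implicit hydrogens by atom environment:
  4 × C: 2 H each → 8
  3 × C: 3 H each → 9
  3 × C: no H
  3 × O: no H
  2 × C (aromatic): 1 H each → 2
  2 × C: 1 H each → 2
  2 × C (aromatic): no H
  1 × N: 1 H
  1 × N (charge +1): no H
  1 × O (aromatic): no H
  1 × O (charge -1): no H
  Total hydrogens = 22.
Molecular formula: C16H22N2O5

C16H22N2O5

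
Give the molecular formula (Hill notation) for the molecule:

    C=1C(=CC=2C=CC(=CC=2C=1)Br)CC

Heavy atoms from the SMILES: 1 Br, 12 C.
Implicit hydrogens by atom environment:
  6 × C (aromatic): 1 H each → 6
  4 × C (aromatic): no H
  1 × Br: no H
  1 × C: 3 H
  1 × C: 2 H
  Total hydrogens = 11.
Molecular formula: C12H11Br

C12H11Br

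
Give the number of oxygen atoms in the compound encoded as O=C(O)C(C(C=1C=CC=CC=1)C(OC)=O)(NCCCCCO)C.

5

The symbol for oxygen appears 5 times in the SMILES.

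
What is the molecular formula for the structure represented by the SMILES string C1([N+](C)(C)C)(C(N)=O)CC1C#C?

Heavy atoms from the SMILES: 9 C, 2 N, 1 O.
Implicit hydrogens by atom environment:
  3 × C: 3 H each → 9
  3 × C: no H
  2 × C: 1 H each → 2
  1 × C: 2 H
  1 × N: 2 H
  1 × N (charge +1): no H
  1 × O: no H
  Total hydrogens = 15.
Net charge +1.
Molecular formula: C9H15N2O+

C9H15N2O+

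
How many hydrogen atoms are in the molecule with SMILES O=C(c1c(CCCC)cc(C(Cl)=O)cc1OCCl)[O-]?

Hydrogens are implicit in SMILES; fill each atom to its normal valence:
  4 × C: 2 H each → 8
  4 × C (aromatic): no H
  3 × O: no H
  2 × C (aromatic): 1 H each → 2
  2 × C: no H
  2 × Cl: no H
  1 × C: 3 H
  1 × O (charge -1): no H
  Total hydrogens = 13.

13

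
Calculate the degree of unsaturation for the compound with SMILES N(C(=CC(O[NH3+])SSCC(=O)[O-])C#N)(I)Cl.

Molecular formula from the SMILES: C6H7ClIN3O3S2.
DoU = (2C + 2 + N − H − X)/2 = (2·6 + 2 + 3 − 7 − 2)/2 = 8/2 = 4.
(Structurally: 0 ring(s) + 4 π bond(s) = 4.)

4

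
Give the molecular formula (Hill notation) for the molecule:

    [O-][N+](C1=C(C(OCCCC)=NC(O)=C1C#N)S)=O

C10H11N3O4S

Heavy atoms from the SMILES: 10 C, 3 N, 4 O, 1 S.
Implicit hydrogens by atom environment:
  5 × C (aromatic): no H
  3 × C: 2 H each → 6
  2 × O: no H
  1 × C: 3 H
  1 × C: no H
  1 × N (aromatic): no H
  1 × N (charge +1): no H
  1 × N: no H
  1 × O: 1 H
  1 × O (charge -1): no H
  1 × S: 1 H
  Total hydrogens = 11.
Molecular formula: C10H11N3O4S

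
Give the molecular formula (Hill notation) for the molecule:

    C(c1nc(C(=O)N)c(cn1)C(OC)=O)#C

Heavy atoms from the SMILES: 9 C, 3 N, 3 O.
Implicit hydrogens by atom environment:
  3 × C (aromatic): no H
  3 × C: no H
  3 × O: no H
  2 × N (aromatic): no H
  1 × C: 3 H
  1 × C (aromatic): 1 H
  1 × C: 1 H
  1 × N: 2 H
  Total hydrogens = 7.
Molecular formula: C9H7N3O3

C9H7N3O3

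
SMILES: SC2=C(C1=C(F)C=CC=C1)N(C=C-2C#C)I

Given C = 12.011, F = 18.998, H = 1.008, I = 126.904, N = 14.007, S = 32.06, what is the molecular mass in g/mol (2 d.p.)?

343.16

Molecular formula: C12H7FINS.
M = 12×12.011 + 1×18.998 + 7×1.008 + 1×126.904 + 1×14.007 + 1×32.06 = 343.16 g/mol.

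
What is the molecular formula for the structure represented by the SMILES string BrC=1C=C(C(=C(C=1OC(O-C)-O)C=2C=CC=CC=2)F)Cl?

Heavy atoms from the SMILES: 1 Br, 14 C, 1 Cl, 1 F, 3 O.
Implicit hydrogens by atom environment:
  6 × C (aromatic): 1 H each → 6
  6 × C (aromatic): no H
  2 × O: no H
  1 × Br: no H
  1 × C: 3 H
  1 × C: 1 H
  1 × Cl: no H
  1 × F: no H
  1 × O: 1 H
  Total hydrogens = 11.
Molecular formula: C14H11BrClFO3

C14H11BrClFO3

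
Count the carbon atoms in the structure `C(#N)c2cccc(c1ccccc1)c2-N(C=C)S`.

The symbol for carbon appears 15 times in the SMILES. Lowercase c denotes aromatic carbon and counts toward C.

15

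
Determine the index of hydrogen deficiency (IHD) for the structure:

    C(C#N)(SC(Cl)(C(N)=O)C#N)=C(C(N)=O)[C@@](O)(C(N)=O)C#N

10

Molecular formula from the SMILES: C10H7ClN6O4S.
DoU = (2C + 2 + N − H − X)/2 = (2·10 + 2 + 6 − 7 − 1)/2 = 20/2 = 10.
(Structurally: 0 ring(s) + 10 π bond(s) = 10.)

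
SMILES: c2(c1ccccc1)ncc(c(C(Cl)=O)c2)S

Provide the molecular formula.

Heavy atoms from the SMILES: 12 C, 1 Cl, 1 N, 1 O, 1 S.
Implicit hydrogens by atom environment:
  7 × C (aromatic): 1 H each → 7
  4 × C (aromatic): no H
  1 × C: no H
  1 × Cl: no H
  1 × N (aromatic): no H
  1 × O: no H
  1 × S: 1 H
  Total hydrogens = 8.
Molecular formula: C12H8ClNOS

C12H8ClNOS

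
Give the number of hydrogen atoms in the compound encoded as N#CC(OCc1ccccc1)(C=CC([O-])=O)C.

Hydrogens are implicit in SMILES; fill each atom to its normal valence:
  5 × C (aromatic): 1 H each → 5
  3 × C: no H
  2 × C: 1 H each → 2
  2 × O: no H
  1 × C: 3 H
  1 × C: 2 H
  1 × C (aromatic): no H
  1 × N: no H
  1 × O (charge -1): no H
  Total hydrogens = 12.

12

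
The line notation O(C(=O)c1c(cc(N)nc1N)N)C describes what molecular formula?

Heavy atoms from the SMILES: 7 C, 4 N, 2 O.
Implicit hydrogens by atom environment:
  4 × C (aromatic): no H
  3 × N: 2 H each → 6
  2 × O: no H
  1 × C: 3 H
  1 × C (aromatic): 1 H
  1 × C: no H
  1 × N (aromatic): no H
  Total hydrogens = 10.
Molecular formula: C7H10N4O2

C7H10N4O2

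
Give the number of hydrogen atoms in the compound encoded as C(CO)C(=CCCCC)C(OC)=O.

Hydrogens are implicit in SMILES; fill each atom to its normal valence:
  5 × C: 2 H each → 10
  2 × C: 3 H each → 6
  2 × C: no H
  2 × O: no H
  1 × C: 1 H
  1 × O: 1 H
  Total hydrogens = 18.

18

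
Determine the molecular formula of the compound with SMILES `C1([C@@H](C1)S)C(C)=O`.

Heavy atoms from the SMILES: 5 C, 1 O, 1 S.
Implicit hydrogens by atom environment:
  2 × C: 1 H each → 2
  1 × C: 3 H
  1 × C: 2 H
  1 × C: no H
  1 × O: no H
  1 × S: 1 H
  Total hydrogens = 8.
Molecular formula: C5H8OS

C5H8OS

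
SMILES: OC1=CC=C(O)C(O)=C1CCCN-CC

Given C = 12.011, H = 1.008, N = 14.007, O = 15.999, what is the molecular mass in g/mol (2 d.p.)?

211.26

Molecular formula: C11H17NO3.
M = 11×12.011 + 17×1.008 + 1×14.007 + 3×15.999 = 211.26 g/mol.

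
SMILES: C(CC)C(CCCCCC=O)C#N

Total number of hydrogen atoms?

Hydrogens are implicit in SMILES; fill each atom to its normal valence:
  7 × C: 2 H each → 14
  2 × C: 1 H each → 2
  1 × C: 3 H
  1 × C: no H
  1 × N: no H
  1 × O: no H
  Total hydrogens = 19.

19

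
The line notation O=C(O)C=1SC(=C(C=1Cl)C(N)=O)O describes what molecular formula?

Heavy atoms from the SMILES: 6 C, 1 Cl, 1 N, 4 O, 1 S.
Implicit hydrogens by atom environment:
  4 × C (aromatic): no H
  2 × C: no H
  2 × O: 1 H each → 2
  2 × O: no H
  1 × Cl: no H
  1 × N: 2 H
  1 × S (aromatic): no H
  Total hydrogens = 4.
Molecular formula: C6H4ClNO4S

C6H4ClNO4S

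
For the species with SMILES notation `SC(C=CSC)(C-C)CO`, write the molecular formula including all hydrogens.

Heavy atoms from the SMILES: 7 C, 1 O, 2 S.
Implicit hydrogens by atom environment:
  2 × C: 3 H each → 6
  2 × C: 2 H each → 4
  2 × C: 1 H each → 2
  1 × C: no H
  1 × O: 1 H
  1 × S: 1 H
  1 × S: no H
  Total hydrogens = 14.
Molecular formula: C7H14OS2

C7H14OS2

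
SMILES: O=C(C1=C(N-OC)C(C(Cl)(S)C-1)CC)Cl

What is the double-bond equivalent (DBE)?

Molecular formula from the SMILES: C9H13Cl2NO2S.
DoU = (2C + 2 + N − H − X)/2 = (2·9 + 2 + 1 − 13 − 2)/2 = 6/2 = 3.
(Structurally: 1 ring(s) + 2 π bond(s) = 3.)

3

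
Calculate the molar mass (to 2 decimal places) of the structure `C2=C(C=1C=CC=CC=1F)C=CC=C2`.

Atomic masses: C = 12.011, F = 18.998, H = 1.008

172.20

Molecular formula: C12H9F.
M = 12×12.011 + 1×18.998 + 9×1.008 = 172.20 g/mol.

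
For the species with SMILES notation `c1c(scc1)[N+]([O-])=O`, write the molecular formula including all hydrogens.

Heavy atoms from the SMILES: 4 C, 1 N, 2 O, 1 S.
Implicit hydrogens by atom environment:
  3 × C (aromatic): 1 H each → 3
  1 × C (aromatic): no H
  1 × N (charge +1): no H
  1 × O: no H
  1 × O (charge -1): no H
  1 × S (aromatic): no H
  Total hydrogens = 3.
Molecular formula: C4H3NO2S

C4H3NO2S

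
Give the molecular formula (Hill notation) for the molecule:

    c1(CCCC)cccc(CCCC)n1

C13H21N

Heavy atoms from the SMILES: 13 C, 1 N.
Implicit hydrogens by atom environment:
  6 × C: 2 H each → 12
  3 × C (aromatic): 1 H each → 3
  2 × C: 3 H each → 6
  2 × C (aromatic): no H
  1 × N (aromatic): no H
  Total hydrogens = 21.
Molecular formula: C13H21N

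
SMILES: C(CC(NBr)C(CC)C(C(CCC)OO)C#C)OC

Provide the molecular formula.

Heavy atoms from the SMILES: 1 Br, 14 C, 1 N, 3 O.
Implicit hydrogens by atom environment:
  5 × C: 2 H each → 10
  5 × C: 1 H each → 5
  3 × C: 3 H each → 9
  2 × O: no H
  1 × Br: no H
  1 × C: no H
  1 × N: 1 H
  1 × O: 1 H
  Total hydrogens = 26.
Molecular formula: C14H26BrNO3

C14H26BrNO3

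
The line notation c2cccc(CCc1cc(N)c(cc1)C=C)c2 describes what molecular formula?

C16H17N

Heavy atoms from the SMILES: 16 C, 1 N.
Implicit hydrogens by atom environment:
  8 × C (aromatic): 1 H each → 8
  4 × C (aromatic): no H
  3 × C: 2 H each → 6
  1 × C: 1 H
  1 × N: 2 H
  Total hydrogens = 17.
Molecular formula: C16H17N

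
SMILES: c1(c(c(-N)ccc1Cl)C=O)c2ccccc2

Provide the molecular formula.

Heavy atoms from the SMILES: 13 C, 1 Cl, 1 N, 1 O.
Implicit hydrogens by atom environment:
  7 × C (aromatic): 1 H each → 7
  5 × C (aromatic): no H
  1 × C: 1 H
  1 × Cl: no H
  1 × N: 2 H
  1 × O: no H
  Total hydrogens = 10.
Molecular formula: C13H10ClNO

C13H10ClNO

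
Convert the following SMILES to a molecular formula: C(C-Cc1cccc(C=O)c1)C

C11H14O

Heavy atoms from the SMILES: 11 C, 1 O.
Implicit hydrogens by atom environment:
  4 × C (aromatic): 1 H each → 4
  3 × C: 2 H each → 6
  2 × C (aromatic): no H
  1 × C: 3 H
  1 × C: 1 H
  1 × O: no H
  Total hydrogens = 14.
Molecular formula: C11H14O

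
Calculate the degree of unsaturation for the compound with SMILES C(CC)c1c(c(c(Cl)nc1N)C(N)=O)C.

5

Molecular formula from the SMILES: C10H14ClN3O.
DoU = (2C + 2 + N − H − X)/2 = (2·10 + 2 + 3 − 14 − 1)/2 = 10/2 = 5.
(Structurally: 1 ring(s) + 4 π bond(s) = 5.)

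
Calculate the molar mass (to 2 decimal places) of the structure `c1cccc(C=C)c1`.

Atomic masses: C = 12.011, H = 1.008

Molecular formula: C8H8.
M = 8×12.011 + 8×1.008 = 104.15 g/mol.

104.15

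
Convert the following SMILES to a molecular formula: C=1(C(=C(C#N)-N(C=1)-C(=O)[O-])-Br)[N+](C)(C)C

C9H10BrN3O2

Heavy atoms from the SMILES: 1 Br, 9 C, 3 N, 2 O.
Implicit hydrogens by atom environment:
  3 × C: 3 H each → 9
  3 × C (aromatic): no H
  2 × C: no H
  1 × Br: no H
  1 × C (aromatic): 1 H
  1 × N (aromatic): no H
  1 × N (charge +1): no H
  1 × N: no H
  1 × O: no H
  1 × O (charge -1): no H
  Total hydrogens = 10.
Molecular formula: C9H10BrN3O2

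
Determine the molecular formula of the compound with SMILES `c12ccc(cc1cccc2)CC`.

C12H12

Heavy atoms from the SMILES: 12 C.
Implicit hydrogens by atom environment:
  7 × C (aromatic): 1 H each → 7
  3 × C (aromatic): no H
  1 × C: 3 H
  1 × C: 2 H
  Total hydrogens = 12.
Molecular formula: C12H12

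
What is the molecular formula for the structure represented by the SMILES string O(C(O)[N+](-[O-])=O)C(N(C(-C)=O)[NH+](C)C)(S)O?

C6H14N3O6S+

Heavy atoms from the SMILES: 6 C, 3 N, 6 O, 1 S.
Implicit hydrogens by atom environment:
  3 × C: 3 H each → 9
  3 × O: no H
  2 × C: no H
  2 × O: 1 H each → 2
  1 × C: 1 H
  1 × N (charge +1): 1 H
  1 × N: no H
  1 × N (charge +1): no H
  1 × O (charge -1): no H
  1 × S: 1 H
  Total hydrogens = 14.
Net charge +1.
Molecular formula: C6H14N3O6S+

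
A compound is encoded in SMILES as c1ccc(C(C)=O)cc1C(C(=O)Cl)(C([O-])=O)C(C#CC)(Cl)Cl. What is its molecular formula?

Heavy atoms from the SMILES: 15 C, 3 Cl, 4 O.
Implicit hydrogens by atom environment:
  7 × C: no H
  4 × C (aromatic): 1 H each → 4
  3 × Cl: no H
  3 × O: no H
  2 × C: 3 H each → 6
  2 × C (aromatic): no H
  1 × O (charge -1): no H
  Total hydrogens = 10.
Net charge -1.
Molecular formula: C15H10Cl3O4-

C15H10Cl3O4-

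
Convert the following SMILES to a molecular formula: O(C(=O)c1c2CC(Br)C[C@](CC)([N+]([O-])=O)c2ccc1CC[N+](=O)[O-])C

Heavy atoms from the SMILES: 1 Br, 16 C, 2 N, 6 O.
Implicit hydrogens by atom environment:
  5 × C: 2 H each → 10
  4 × C (aromatic): no H
  4 × O: no H
  2 × C: 3 H each → 6
  2 × C (aromatic): 1 H each → 2
  2 × C: no H
  2 × N (charge +1): no H
  2 × O (charge -1): no H
  1 × Br: no H
  1 × C: 1 H
  Total hydrogens = 19.
Molecular formula: C16H19BrN2O6

C16H19BrN2O6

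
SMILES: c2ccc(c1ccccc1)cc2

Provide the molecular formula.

Heavy atoms from the SMILES: 12 C.
Implicit hydrogens by atom environment:
  10 × C (aromatic): 1 H each → 10
  2 × C (aromatic): no H
  Total hydrogens = 10.
Molecular formula: C12H10

C12H10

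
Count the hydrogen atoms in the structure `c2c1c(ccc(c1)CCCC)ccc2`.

16

Hydrogens are implicit in SMILES; fill each atom to its normal valence:
  7 × C (aromatic): 1 H each → 7
  3 × C: 2 H each → 6
  3 × C (aromatic): no H
  1 × C: 3 H
  Total hydrogens = 16.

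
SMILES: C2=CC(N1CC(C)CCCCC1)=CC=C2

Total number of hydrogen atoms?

Hydrogens are implicit in SMILES; fill each atom to its normal valence:
  6 × C: 2 H each → 12
  5 × C (aromatic): 1 H each → 5
  1 × C: 3 H
  1 × C: 1 H
  1 × C (aromatic): no H
  1 × N: no H
  Total hydrogens = 21.

21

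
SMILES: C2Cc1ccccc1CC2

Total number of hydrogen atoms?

12

Hydrogens are implicit in SMILES; fill each atom to its normal valence:
  4 × C: 2 H each → 8
  4 × C (aromatic): 1 H each → 4
  2 × C (aromatic): no H
  Total hydrogens = 12.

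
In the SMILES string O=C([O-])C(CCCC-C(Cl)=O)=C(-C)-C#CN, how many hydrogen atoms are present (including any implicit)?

13

Hydrogens are implicit in SMILES; fill each atom to its normal valence:
  6 × C: no H
  4 × C: 2 H each → 8
  2 × O: no H
  1 × C: 3 H
  1 × Cl: no H
  1 × N: 2 H
  1 × O (charge -1): no H
  Total hydrogens = 13.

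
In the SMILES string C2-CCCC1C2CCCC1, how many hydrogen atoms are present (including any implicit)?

Hydrogens are implicit in SMILES; fill each atom to its normal valence:
  8 × C: 2 H each → 16
  2 × C: 1 H each → 2
  Total hydrogens = 18.

18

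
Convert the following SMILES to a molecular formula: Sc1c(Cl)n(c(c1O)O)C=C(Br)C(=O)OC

C8H7BrClNO4S

Heavy atoms from the SMILES: 1 Br, 8 C, 1 Cl, 1 N, 4 O, 1 S.
Implicit hydrogens by atom environment:
  4 × C (aromatic): no H
  2 × C: no H
  2 × O: 1 H each → 2
  2 × O: no H
  1 × Br: no H
  1 × C: 3 H
  1 × C: 1 H
  1 × Cl: no H
  1 × N (aromatic): no H
  1 × S: 1 H
  Total hydrogens = 7.
Molecular formula: C8H7BrClNO4S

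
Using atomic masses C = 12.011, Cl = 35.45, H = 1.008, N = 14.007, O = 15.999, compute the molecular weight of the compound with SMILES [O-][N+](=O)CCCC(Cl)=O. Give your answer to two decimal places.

151.55

Molecular formula: C4H6ClNO3.
M = 4×12.011 + 1×35.45 + 6×1.008 + 1×14.007 + 3×15.999 = 151.55 g/mol.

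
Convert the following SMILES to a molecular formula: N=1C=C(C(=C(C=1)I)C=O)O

C6H4INO2

Heavy atoms from the SMILES: 6 C, 1 I, 1 N, 2 O.
Implicit hydrogens by atom environment:
  3 × C (aromatic): no H
  2 × C (aromatic): 1 H each → 2
  1 × C: 1 H
  1 × I: no H
  1 × N (aromatic): no H
  1 × O: 1 H
  1 × O: no H
  Total hydrogens = 4.
Molecular formula: C6H4INO2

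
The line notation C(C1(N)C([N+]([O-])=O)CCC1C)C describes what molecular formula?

Heavy atoms from the SMILES: 8 C, 2 N, 2 O.
Implicit hydrogens by atom environment:
  3 × C: 2 H each → 6
  2 × C: 3 H each → 6
  2 × C: 1 H each → 2
  1 × C: no H
  1 × N: 2 H
  1 × N (charge +1): no H
  1 × O: no H
  1 × O (charge -1): no H
  Total hydrogens = 16.
Molecular formula: C8H16N2O2

C8H16N2O2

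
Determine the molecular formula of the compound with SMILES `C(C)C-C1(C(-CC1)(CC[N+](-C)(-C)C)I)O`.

C12H25INO+

Heavy atoms from the SMILES: 12 C, 1 I, 1 N, 1 O.
Implicit hydrogens by atom environment:
  6 × C: 2 H each → 12
  4 × C: 3 H each → 12
  2 × C: no H
  1 × I: no H
  1 × N (charge +1): no H
  1 × O: 1 H
  Total hydrogens = 25.
Net charge +1.
Molecular formula: C12H25INO+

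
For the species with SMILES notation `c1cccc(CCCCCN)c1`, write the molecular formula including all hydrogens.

C11H17N

Heavy atoms from the SMILES: 11 C, 1 N.
Implicit hydrogens by atom environment:
  5 × C: 2 H each → 10
  5 × C (aromatic): 1 H each → 5
  1 × C (aromatic): no H
  1 × N: 2 H
  Total hydrogens = 17.
Molecular formula: C11H17N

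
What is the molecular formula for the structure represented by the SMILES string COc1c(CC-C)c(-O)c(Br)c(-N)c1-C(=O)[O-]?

Heavy atoms from the SMILES: 1 Br, 11 C, 1 N, 4 O.
Implicit hydrogens by atom environment:
  6 × C (aromatic): no H
  2 × C: 3 H each → 6
  2 × C: 2 H each → 4
  2 × O: no H
  1 × Br: no H
  1 × C: no H
  1 × N: 2 H
  1 × O: 1 H
  1 × O (charge -1): no H
  Total hydrogens = 13.
Net charge -1.
Molecular formula: C11H13BrNO4-

C11H13BrNO4-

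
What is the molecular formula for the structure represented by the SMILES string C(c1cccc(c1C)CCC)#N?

C11H13N

Heavy atoms from the SMILES: 11 C, 1 N.
Implicit hydrogens by atom environment:
  3 × C (aromatic): 1 H each → 3
  3 × C (aromatic): no H
  2 × C: 3 H each → 6
  2 × C: 2 H each → 4
  1 × C: no H
  1 × N: no H
  Total hydrogens = 13.
Molecular formula: C11H13N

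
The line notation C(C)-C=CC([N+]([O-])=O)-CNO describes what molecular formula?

C6H12N2O3

Heavy atoms from the SMILES: 6 C, 2 N, 3 O.
Implicit hydrogens by atom environment:
  3 × C: 1 H each → 3
  2 × C: 2 H each → 4
  1 × C: 3 H
  1 × N: 1 H
  1 × N (charge +1): no H
  1 × O: 1 H
  1 × O: no H
  1 × O (charge -1): no H
  Total hydrogens = 12.
Molecular formula: C6H12N2O3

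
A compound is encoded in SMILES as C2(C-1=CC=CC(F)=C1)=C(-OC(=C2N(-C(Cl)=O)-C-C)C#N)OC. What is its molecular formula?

C15H12ClFN2O3

Heavy atoms from the SMILES: 15 C, 1 Cl, 1 F, 2 N, 3 O.
Implicit hydrogens by atom environment:
  6 × C (aromatic): no H
  4 × C (aromatic): 1 H each → 4
  2 × C: 3 H each → 6
  2 × C: no H
  2 × N: no H
  2 × O: no H
  1 × C: 2 H
  1 × Cl: no H
  1 × F: no H
  1 × O (aromatic): no H
  Total hydrogens = 12.
Molecular formula: C15H12ClFN2O3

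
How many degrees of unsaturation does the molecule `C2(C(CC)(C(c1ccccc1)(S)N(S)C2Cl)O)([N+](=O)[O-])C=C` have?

Molecular formula from the SMILES: C14H17ClN2O3S2.
DoU = (2C + 2 + N − H − X)/2 = (2·14 + 2 + 2 − 17 − 1)/2 = 14/2 = 7.
(Structurally: 2 ring(s) + 5 π bond(s) = 7.)

7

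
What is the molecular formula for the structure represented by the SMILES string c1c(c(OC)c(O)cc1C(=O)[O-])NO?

Heavy atoms from the SMILES: 8 C, 1 N, 5 O.
Implicit hydrogens by atom environment:
  4 × C (aromatic): no H
  2 × C (aromatic): 1 H each → 2
  2 × O: 1 H each → 2
  2 × O: no H
  1 × C: 3 H
  1 × C: no H
  1 × N: 1 H
  1 × O (charge -1): no H
  Total hydrogens = 8.
Net charge -1.
Molecular formula: C8H8NO5-

C8H8NO5-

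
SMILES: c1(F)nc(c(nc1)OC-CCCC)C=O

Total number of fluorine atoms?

1

The symbol for fluorine appears 1 time in the SMILES.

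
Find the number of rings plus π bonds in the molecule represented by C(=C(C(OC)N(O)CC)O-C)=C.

Molecular formula from the SMILES: C8H15NO3.
DoU = (2C + 2 + N − H − X)/2 = (2·8 + 2 + 1 − 15 − 0)/2 = 4/2 = 2.
(Structurally: 0 ring(s) + 2 π bond(s) = 2.)

2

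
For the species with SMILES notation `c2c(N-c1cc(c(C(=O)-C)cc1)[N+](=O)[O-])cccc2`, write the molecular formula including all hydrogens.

C14H12N2O3

Heavy atoms from the SMILES: 14 C, 2 N, 3 O.
Implicit hydrogens by atom environment:
  8 × C (aromatic): 1 H each → 8
  4 × C (aromatic): no H
  2 × O: no H
  1 × C: 3 H
  1 × C: no H
  1 × N: 1 H
  1 × N (charge +1): no H
  1 × O (charge -1): no H
  Total hydrogens = 12.
Molecular formula: C14H12N2O3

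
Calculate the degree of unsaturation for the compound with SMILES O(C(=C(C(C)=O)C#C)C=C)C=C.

Molecular formula from the SMILES: C10H10O2.
DoU = (2C + 2 + N − H − X)/2 = (2·10 + 2 + 0 − 10 − 0)/2 = 12/2 = 6.
(Structurally: 0 ring(s) + 6 π bond(s) = 6.)

6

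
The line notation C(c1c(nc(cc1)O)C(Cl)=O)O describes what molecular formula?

C7H6ClNO3

Heavy atoms from the SMILES: 7 C, 1 Cl, 1 N, 3 O.
Implicit hydrogens by atom environment:
  3 × C (aromatic): no H
  2 × C (aromatic): 1 H each → 2
  2 × O: 1 H each → 2
  1 × C: 2 H
  1 × C: no H
  1 × Cl: no H
  1 × N (aromatic): no H
  1 × O: no H
  Total hydrogens = 6.
Molecular formula: C7H6ClNO3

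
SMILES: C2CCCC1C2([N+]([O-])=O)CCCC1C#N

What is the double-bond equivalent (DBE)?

5

Molecular formula from the SMILES: C11H16N2O2.
DoU = (2C + 2 + N − H − X)/2 = (2·11 + 2 + 2 − 16 − 0)/2 = 10/2 = 5.
(Structurally: 2 ring(s) + 3 π bond(s) = 5.)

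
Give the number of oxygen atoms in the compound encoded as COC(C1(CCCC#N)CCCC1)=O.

The symbol for oxygen appears 2 times in the SMILES.

2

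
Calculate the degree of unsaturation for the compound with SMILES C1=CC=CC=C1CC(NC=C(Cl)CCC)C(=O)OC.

6

Molecular formula from the SMILES: C15H20ClNO2.
DoU = (2C + 2 + N − H − X)/2 = (2·15 + 2 + 1 − 20 − 1)/2 = 12/2 = 6.
(Structurally: 1 ring(s) + 5 π bond(s) = 6.)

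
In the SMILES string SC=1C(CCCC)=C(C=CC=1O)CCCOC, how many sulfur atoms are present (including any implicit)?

1

The symbol for sulfur appears 1 time in the SMILES.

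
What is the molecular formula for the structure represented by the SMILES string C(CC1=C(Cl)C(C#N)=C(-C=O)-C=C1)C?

C11H10ClNO

Heavy atoms from the SMILES: 11 C, 1 Cl, 1 N, 1 O.
Implicit hydrogens by atom environment:
  4 × C (aromatic): no H
  2 × C: 2 H each → 4
  2 × C (aromatic): 1 H each → 2
  1 × C: 3 H
  1 × C: 1 H
  1 × C: no H
  1 × Cl: no H
  1 × N: no H
  1 × O: no H
  Total hydrogens = 10.
Molecular formula: C11H10ClNO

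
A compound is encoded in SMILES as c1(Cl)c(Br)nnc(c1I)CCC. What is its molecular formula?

C7H7BrClIN2

Heavy atoms from the SMILES: 1 Br, 7 C, 1 Cl, 1 I, 2 N.
Implicit hydrogens by atom environment:
  4 × C (aromatic): no H
  2 × C: 2 H each → 4
  2 × N (aromatic): no H
  1 × Br: no H
  1 × C: 3 H
  1 × Cl: no H
  1 × I: no H
  Total hydrogens = 7.
Molecular formula: C7H7BrClIN2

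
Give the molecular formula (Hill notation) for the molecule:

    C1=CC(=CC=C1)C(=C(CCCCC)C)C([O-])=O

Heavy atoms from the SMILES: 15 C, 2 O.
Implicit hydrogens by atom environment:
  5 × C (aromatic): 1 H each → 5
  4 × C: 2 H each → 8
  3 × C: no H
  2 × C: 3 H each → 6
  1 × C (aromatic): no H
  1 × O: no H
  1 × O (charge -1): no H
  Total hydrogens = 19.
Net charge -1.
Molecular formula: C15H19O2-

C15H19O2-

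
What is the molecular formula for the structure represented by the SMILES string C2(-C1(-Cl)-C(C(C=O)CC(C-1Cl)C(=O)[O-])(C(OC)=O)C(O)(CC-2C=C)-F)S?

Heavy atoms from the SMILES: 16 C, 2 Cl, 1 F, 6 O, 1 S.
Implicit hydrogens by atom environment:
  7 × C: 1 H each → 7
  5 × C: no H
  4 × O: no H
  3 × C: 2 H each → 6
  2 × Cl: no H
  1 × C: 3 H
  1 × F: no H
  1 × O: 1 H
  1 × O (charge -1): no H
  1 × S: 1 H
  Total hydrogens = 18.
Net charge -1.
Molecular formula: C16H18Cl2FO6S-

C16H18Cl2FO6S-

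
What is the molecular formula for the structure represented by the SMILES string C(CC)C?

Heavy atoms from the SMILES: 4 C.
Implicit hydrogens by atom environment:
  2 × C: 3 H each → 6
  2 × C: 2 H each → 4
  Total hydrogens = 10.
Molecular formula: C4H10

C4H10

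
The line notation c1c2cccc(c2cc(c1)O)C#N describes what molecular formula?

C11H7NO

Heavy atoms from the SMILES: 11 C, 1 N, 1 O.
Implicit hydrogens by atom environment:
  6 × C (aromatic): 1 H each → 6
  4 × C (aromatic): no H
  1 × C: no H
  1 × N: no H
  1 × O: 1 H
  Total hydrogens = 7.
Molecular formula: C11H7NO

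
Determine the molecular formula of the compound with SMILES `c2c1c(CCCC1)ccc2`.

C10H12

Heavy atoms from the SMILES: 10 C.
Implicit hydrogens by atom environment:
  4 × C: 2 H each → 8
  4 × C (aromatic): 1 H each → 4
  2 × C (aromatic): no H
  Total hydrogens = 12.
Molecular formula: C10H12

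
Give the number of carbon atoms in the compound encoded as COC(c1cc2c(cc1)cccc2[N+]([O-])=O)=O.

The symbol for carbon appears 12 times in the SMILES. Lowercase c denotes aromatic carbon and counts toward C.

12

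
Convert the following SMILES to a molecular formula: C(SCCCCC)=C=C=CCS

C10H16S2

Heavy atoms from the SMILES: 10 C, 2 S.
Implicit hydrogens by atom environment:
  5 × C: 2 H each → 10
  2 × C: 1 H each → 2
  2 × C: no H
  1 × C: 3 H
  1 × S: 1 H
  1 × S: no H
  Total hydrogens = 16.
Molecular formula: C10H16S2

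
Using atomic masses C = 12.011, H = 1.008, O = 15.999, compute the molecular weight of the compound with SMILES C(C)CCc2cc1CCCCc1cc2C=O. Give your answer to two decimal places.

216.32

Molecular formula: C15H20O.
M = 15×12.011 + 20×1.008 + 1×15.999 = 216.32 g/mol.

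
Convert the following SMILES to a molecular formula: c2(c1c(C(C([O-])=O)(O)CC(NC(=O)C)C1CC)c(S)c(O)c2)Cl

C15H17ClNO5S-

Heavy atoms from the SMILES: 15 C, 1 Cl, 1 N, 5 O, 1 S.
Implicit hydrogens by atom environment:
  5 × C (aromatic): no H
  3 × C: no H
  2 × C: 3 H each → 6
  2 × C: 2 H each → 4
  2 × C: 1 H each → 2
  2 × O: 1 H each → 2
  2 × O: no H
  1 × C (aromatic): 1 H
  1 × Cl: no H
  1 × N: 1 H
  1 × O (charge -1): no H
  1 × S: 1 H
  Total hydrogens = 17.
Net charge -1.
Molecular formula: C15H17ClNO5S-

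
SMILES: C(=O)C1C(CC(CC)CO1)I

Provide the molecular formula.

C8H13IO2

Heavy atoms from the SMILES: 8 C, 1 I, 2 O.
Implicit hydrogens by atom environment:
  4 × C: 1 H each → 4
  3 × C: 2 H each → 6
  2 × O: no H
  1 × C: 3 H
  1 × I: no H
  Total hydrogens = 13.
Molecular formula: C8H13IO2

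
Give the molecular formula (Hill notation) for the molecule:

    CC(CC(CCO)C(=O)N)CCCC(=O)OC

C12H23NO4

Heavy atoms from the SMILES: 12 C, 1 N, 4 O.
Implicit hydrogens by atom environment:
  6 × C: 2 H each → 12
  3 × O: no H
  2 × C: 3 H each → 6
  2 × C: 1 H each → 2
  2 × C: no H
  1 × N: 2 H
  1 × O: 1 H
  Total hydrogens = 23.
Molecular formula: C12H23NO4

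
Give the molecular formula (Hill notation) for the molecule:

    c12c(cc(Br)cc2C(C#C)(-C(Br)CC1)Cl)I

C12H8Br2ClI

Heavy atoms from the SMILES: 2 Br, 12 C, 1 Cl, 1 I.
Implicit hydrogens by atom environment:
  4 × C (aromatic): no H
  2 × Br: no H
  2 × C: 2 H each → 4
  2 × C (aromatic): 1 H each → 2
  2 × C: 1 H each → 2
  2 × C: no H
  1 × Cl: no H
  1 × I: no H
  Total hydrogens = 8.
Molecular formula: C12H8Br2ClI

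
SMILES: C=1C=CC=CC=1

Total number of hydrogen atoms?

Hydrogens are implicit in SMILES; fill each atom to its normal valence:
  6 × C (aromatic): 1 H each → 6
  Total hydrogens = 6.

6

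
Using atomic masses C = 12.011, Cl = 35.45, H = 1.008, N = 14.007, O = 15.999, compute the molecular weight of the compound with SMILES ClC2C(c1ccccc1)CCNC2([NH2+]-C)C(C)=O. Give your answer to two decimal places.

Molecular formula: C14H20ClN2O+.
M = 14×12.011 + 1×35.45 + 20×1.008 + 2×14.007 + 1×15.999 = 267.78 g/mol.

267.78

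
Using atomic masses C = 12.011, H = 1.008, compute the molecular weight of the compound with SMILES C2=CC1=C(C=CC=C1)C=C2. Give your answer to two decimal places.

Molecular formula: C10H8.
M = 10×12.011 + 8×1.008 = 128.17 g/mol.

128.17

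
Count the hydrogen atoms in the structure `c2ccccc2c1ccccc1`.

Hydrogens are implicit in SMILES; fill each atom to its normal valence:
  10 × C (aromatic): 1 H each → 10
  2 × C (aromatic): no H
  Total hydrogens = 10.

10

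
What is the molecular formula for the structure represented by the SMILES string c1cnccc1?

Heavy atoms from the SMILES: 5 C, 1 N.
Implicit hydrogens by atom environment:
  5 × C (aromatic): 1 H each → 5
  1 × N (aromatic): no H
  Total hydrogens = 5.
Molecular formula: C5H5N

C5H5N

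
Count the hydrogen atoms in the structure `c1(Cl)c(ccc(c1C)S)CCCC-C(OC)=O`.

Hydrogens are implicit in SMILES; fill each atom to its normal valence:
  4 × C: 2 H each → 8
  4 × C (aromatic): no H
  2 × C: 3 H each → 6
  2 × C (aromatic): 1 H each → 2
  2 × O: no H
  1 × C: no H
  1 × Cl: no H
  1 × S: 1 H
  Total hydrogens = 17.

17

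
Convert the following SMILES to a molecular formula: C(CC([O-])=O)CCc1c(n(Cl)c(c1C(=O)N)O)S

C10H12ClN2O4S-

Heavy atoms from the SMILES: 10 C, 1 Cl, 2 N, 4 O, 1 S.
Implicit hydrogens by atom environment:
  4 × C: 2 H each → 8
  4 × C (aromatic): no H
  2 × C: no H
  2 × O: no H
  1 × Cl: no H
  1 × N: 2 H
  1 × N (aromatic): no H
  1 × O: 1 H
  1 × O (charge -1): no H
  1 × S: 1 H
  Total hydrogens = 12.
Net charge -1.
Molecular formula: C10H12ClN2O4S-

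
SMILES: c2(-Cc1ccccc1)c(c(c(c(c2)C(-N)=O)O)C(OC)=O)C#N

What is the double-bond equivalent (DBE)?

12

Molecular formula from the SMILES: C17H14N2O4.
DoU = (2C + 2 + N − H − X)/2 = (2·17 + 2 + 2 − 14 − 0)/2 = 24/2 = 12.
(Structurally: 2 ring(s) + 10 π bond(s) = 12.)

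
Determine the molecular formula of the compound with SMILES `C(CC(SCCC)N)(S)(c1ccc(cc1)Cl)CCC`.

C15H24ClNS2

Heavy atoms from the SMILES: 15 C, 1 Cl, 1 N, 2 S.
Implicit hydrogens by atom environment:
  5 × C: 2 H each → 10
  4 × C (aromatic): 1 H each → 4
  2 × C: 3 H each → 6
  2 × C (aromatic): no H
  1 × C: 1 H
  1 × C: no H
  1 × Cl: no H
  1 × N: 2 H
  1 × S: 1 H
  1 × S: no H
  Total hydrogens = 24.
Molecular formula: C15H24ClNS2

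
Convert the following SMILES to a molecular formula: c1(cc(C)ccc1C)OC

Heavy atoms from the SMILES: 9 C, 1 O.
Implicit hydrogens by atom environment:
  3 × C: 3 H each → 9
  3 × C (aromatic): 1 H each → 3
  3 × C (aromatic): no H
  1 × O: no H
  Total hydrogens = 12.
Molecular formula: C9H12O

C9H12O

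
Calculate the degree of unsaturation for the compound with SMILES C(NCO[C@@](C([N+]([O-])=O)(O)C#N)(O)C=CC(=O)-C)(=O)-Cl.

6

Molecular formula from the SMILES: C9H10ClN3O7.
DoU = (2C + 2 + N − H − X)/2 = (2·9 + 2 + 3 − 10 − 1)/2 = 12/2 = 6.
(Structurally: 0 ring(s) + 6 π bond(s) = 6.)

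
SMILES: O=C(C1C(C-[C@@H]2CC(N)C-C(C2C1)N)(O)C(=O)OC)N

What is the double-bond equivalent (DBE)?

4

Molecular formula from the SMILES: C13H23N3O4.
DoU = (2C + 2 + N − H − X)/2 = (2·13 + 2 + 3 − 23 − 0)/2 = 8/2 = 4.
(Structurally: 2 ring(s) + 2 π bond(s) = 4.)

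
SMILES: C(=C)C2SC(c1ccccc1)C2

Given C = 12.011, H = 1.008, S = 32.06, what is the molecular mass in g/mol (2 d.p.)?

Molecular formula: C11H12S.
M = 11×12.011 + 12×1.008 + 1×32.06 = 176.28 g/mol.

176.28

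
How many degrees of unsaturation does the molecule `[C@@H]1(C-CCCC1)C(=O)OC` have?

2

Molecular formula from the SMILES: C8H14O2.
DoU = (2C + 2 + N − H − X)/2 = (2·8 + 2 + 0 − 14 − 0)/2 = 4/2 = 2.
(Structurally: 1 ring(s) + 1 π bond(s) = 2.)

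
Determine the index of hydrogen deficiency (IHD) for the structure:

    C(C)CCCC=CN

1

Molecular formula from the SMILES: C7H15N.
DoU = (2C + 2 + N − H − X)/2 = (2·7 + 2 + 1 − 15 − 0)/2 = 2/2 = 1.
(Structurally: 0 ring(s) + 1 π bond(s) = 1.)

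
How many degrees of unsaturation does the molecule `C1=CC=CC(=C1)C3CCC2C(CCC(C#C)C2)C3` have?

Molecular formula from the SMILES: C18H22.
DoU = (2C + 2 + N − H − X)/2 = (2·18 + 2 + 0 − 22 − 0)/2 = 16/2 = 8.
(Structurally: 3 ring(s) + 5 π bond(s) = 8.)

8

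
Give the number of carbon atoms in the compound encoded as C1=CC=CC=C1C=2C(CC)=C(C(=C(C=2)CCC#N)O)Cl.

17

The symbol for carbon appears 17 times in the SMILES. (Cl is a single chlorine, not C + l.)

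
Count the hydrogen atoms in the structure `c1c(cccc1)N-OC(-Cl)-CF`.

9

Hydrogens are implicit in SMILES; fill each atom to its normal valence:
  5 × C (aromatic): 1 H each → 5
  1 × C: 2 H
  1 × C: 1 H
  1 × C (aromatic): no H
  1 × Cl: no H
  1 × F: no H
  1 × N: 1 H
  1 × O: no H
  Total hydrogens = 9.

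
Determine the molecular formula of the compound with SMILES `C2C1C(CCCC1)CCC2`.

Heavy atoms from the SMILES: 10 C.
Implicit hydrogens by atom environment:
  8 × C: 2 H each → 16
  2 × C: 1 H each → 2
  Total hydrogens = 18.
Molecular formula: C10H18

C10H18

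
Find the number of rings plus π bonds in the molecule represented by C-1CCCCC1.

1

Molecular formula from the SMILES: C6H12.
DoU = (2C + 2 + N − H − X)/2 = (2·6 + 2 + 0 − 12 − 0)/2 = 2/2 = 1.
(Structurally: 1 ring(s) + 0 π bond(s) = 1.)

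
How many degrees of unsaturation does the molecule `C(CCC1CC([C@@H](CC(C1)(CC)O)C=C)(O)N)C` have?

2

Molecular formula from the SMILES: C15H29NO2.
DoU = (2C + 2 + N − H − X)/2 = (2·15 + 2 + 1 − 29 − 0)/2 = 4/2 = 2.
(Structurally: 1 ring(s) + 1 π bond(s) = 2.)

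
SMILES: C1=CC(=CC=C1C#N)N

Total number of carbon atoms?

The symbol for carbon appears 7 times in the SMILES.

7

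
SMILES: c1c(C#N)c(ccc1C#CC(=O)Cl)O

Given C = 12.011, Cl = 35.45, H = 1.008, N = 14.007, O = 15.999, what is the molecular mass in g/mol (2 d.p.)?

205.60

Molecular formula: C10H4ClNO2.
M = 10×12.011 + 1×35.45 + 4×1.008 + 1×14.007 + 2×15.999 = 205.60 g/mol.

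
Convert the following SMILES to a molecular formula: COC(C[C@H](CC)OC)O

C7H16O3

Heavy atoms from the SMILES: 7 C, 3 O.
Implicit hydrogens by atom environment:
  3 × C: 3 H each → 9
  2 × C: 2 H each → 4
  2 × C: 1 H each → 2
  2 × O: no H
  1 × O: 1 H
  Total hydrogens = 16.
Molecular formula: C7H16O3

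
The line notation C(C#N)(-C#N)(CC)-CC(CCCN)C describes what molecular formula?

C11H19N3

Heavy atoms from the SMILES: 11 C, 3 N.
Implicit hydrogens by atom environment:
  5 × C: 2 H each → 10
  3 × C: no H
  2 × C: 3 H each → 6
  2 × N: no H
  1 × C: 1 H
  1 × N: 2 H
  Total hydrogens = 19.
Molecular formula: C11H19N3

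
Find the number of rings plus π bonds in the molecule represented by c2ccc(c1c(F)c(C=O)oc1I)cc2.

8

Molecular formula from the SMILES: C11H6FIO2.
DoU = (2C + 2 + N − H − X)/2 = (2·11 + 2 + 0 − 6 − 2)/2 = 16/2 = 8.
(Structurally: 2 ring(s) + 6 π bond(s) = 8.)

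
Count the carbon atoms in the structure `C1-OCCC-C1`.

5

The symbol for carbon appears 5 times in the SMILES.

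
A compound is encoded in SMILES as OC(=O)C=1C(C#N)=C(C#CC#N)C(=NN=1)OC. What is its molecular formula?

Heavy atoms from the SMILES: 10 C, 4 N, 3 O.
Implicit hydrogens by atom environment:
  5 × C: no H
  4 × C (aromatic): no H
  2 × N (aromatic): no H
  2 × N: no H
  2 × O: no H
  1 × C: 3 H
  1 × O: 1 H
  Total hydrogens = 4.
Molecular formula: C10H4N4O3

C10H4N4O3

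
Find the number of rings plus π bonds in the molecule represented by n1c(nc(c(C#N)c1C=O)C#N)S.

9

Molecular formula from the SMILES: C7H2N4OS.
DoU = (2C + 2 + N − H − X)/2 = (2·7 + 2 + 4 − 2 − 0)/2 = 18/2 = 9.
(Structurally: 1 ring(s) + 8 π bond(s) = 9.)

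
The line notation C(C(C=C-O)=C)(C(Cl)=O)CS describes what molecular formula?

C7H9ClO2S

Heavy atoms from the SMILES: 7 C, 1 Cl, 2 O, 1 S.
Implicit hydrogens by atom environment:
  3 × C: 1 H each → 3
  2 × C: 2 H each → 4
  2 × C: no H
  1 × Cl: no H
  1 × O: 1 H
  1 × O: no H
  1 × S: 1 H
  Total hydrogens = 9.
Molecular formula: C7H9ClO2S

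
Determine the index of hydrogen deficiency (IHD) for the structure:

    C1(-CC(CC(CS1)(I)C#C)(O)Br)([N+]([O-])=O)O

Molecular formula from the SMILES: C8H9BrINO4S.
DoU = (2C + 2 + N − H − X)/2 = (2·8 + 2 + 1 − 9 − 2)/2 = 8/2 = 4.
(Structurally: 1 ring(s) + 3 π bond(s) = 4.)

4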